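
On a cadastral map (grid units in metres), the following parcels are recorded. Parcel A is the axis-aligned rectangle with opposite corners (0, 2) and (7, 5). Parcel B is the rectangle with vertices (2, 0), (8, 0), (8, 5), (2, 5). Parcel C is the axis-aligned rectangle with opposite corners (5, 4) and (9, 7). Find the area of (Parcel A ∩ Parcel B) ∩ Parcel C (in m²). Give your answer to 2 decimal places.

The region (Parcel A ∩ Parcel B) ∩ Parcel C is the polygon with vertices (7,5), (7,4), (5,4), (5,5).
By the shoelace formula its area is 2.00.

2.00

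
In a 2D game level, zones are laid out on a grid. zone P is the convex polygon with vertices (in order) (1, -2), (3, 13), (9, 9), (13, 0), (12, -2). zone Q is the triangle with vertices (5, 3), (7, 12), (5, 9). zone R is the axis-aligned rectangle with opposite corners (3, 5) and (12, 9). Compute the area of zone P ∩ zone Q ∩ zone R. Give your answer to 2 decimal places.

The intersection is the polygon with vertices (5.444,5), (5,5), (5,9), (6.333,9).
By the shoelace formula its area is 3.56.

3.56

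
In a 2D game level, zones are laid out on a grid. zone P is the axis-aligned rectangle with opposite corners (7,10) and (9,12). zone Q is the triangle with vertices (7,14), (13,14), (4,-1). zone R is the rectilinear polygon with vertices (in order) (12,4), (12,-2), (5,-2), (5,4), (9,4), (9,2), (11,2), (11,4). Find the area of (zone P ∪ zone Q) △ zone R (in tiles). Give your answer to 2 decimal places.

|zone P ∪ zone Q| = 45.
|(zone P ∪ zone Q) ∩ zone R| = 3.3333.
|(zone P ∪ zone Q) △ zone R| = 45 + 38 − 6.6667 = 76.33.

76.33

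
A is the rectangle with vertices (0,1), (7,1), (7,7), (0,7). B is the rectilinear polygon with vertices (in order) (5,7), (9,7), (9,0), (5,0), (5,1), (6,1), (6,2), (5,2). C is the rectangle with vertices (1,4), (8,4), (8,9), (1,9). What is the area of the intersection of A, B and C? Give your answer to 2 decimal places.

6.00

The intersection is the polygon with vertices (5,7), (7,7), (7,4), (5,4).
By the shoelace formula its area is 6.00.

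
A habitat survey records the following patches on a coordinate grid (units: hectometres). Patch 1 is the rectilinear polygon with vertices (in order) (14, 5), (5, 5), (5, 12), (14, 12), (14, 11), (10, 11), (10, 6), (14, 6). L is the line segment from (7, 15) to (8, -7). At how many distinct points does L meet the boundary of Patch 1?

2

The segment meets the boundary at (7.455,5), (7.136,12).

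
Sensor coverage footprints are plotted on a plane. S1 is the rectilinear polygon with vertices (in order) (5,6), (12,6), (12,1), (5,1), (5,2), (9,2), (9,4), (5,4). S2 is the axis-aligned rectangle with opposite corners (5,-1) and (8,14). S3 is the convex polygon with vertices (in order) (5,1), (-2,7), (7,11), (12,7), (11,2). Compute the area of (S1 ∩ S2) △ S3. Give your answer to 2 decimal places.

|S1 ∩ S2| = 9.
|(S1 ∩ S2) ∩ S3| = 8.25.
|(S1 ∩ S2) △ S3| = 9 + 84.5 − 16.5 = 77.00.

77.00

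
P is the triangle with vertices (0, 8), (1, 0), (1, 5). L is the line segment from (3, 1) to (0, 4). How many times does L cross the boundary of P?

The segment meets the boundary at (0.571,3.429), (1,3).

2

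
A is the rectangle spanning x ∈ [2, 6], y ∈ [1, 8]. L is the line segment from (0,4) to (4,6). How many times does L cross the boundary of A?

1

The segment meets the boundary at (2,5).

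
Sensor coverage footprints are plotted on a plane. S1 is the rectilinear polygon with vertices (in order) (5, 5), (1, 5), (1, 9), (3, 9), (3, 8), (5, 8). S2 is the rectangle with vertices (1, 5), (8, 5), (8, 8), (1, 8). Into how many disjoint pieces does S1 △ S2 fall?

S1 △ S2 splits into 2 disjoint pieces (area 2, area 9).

2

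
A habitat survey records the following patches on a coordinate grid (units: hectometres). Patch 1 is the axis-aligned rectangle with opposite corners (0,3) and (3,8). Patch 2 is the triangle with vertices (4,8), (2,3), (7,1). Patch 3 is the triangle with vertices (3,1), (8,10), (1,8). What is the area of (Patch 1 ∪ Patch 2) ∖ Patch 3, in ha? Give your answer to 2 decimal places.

|Patch 1 ∪ Patch 2| = 28.25.
|(Patch 1 ∪ Patch 2) ∩ Patch 3| = 14.1262.
|(Patch 1 ∪ Patch 2) ∖ Patch 3| = 28.25 − 14.1262 = 14.12.

14.12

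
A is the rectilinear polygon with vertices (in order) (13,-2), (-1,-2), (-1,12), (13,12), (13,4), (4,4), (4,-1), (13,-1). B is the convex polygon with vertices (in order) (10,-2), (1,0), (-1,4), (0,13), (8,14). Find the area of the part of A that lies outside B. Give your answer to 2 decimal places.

57.37

|A| = 151, |A∩B| = 93.6319.
|A ∖ B| = |A| − |A∩B| = 151 − 93.6319 = 57.37.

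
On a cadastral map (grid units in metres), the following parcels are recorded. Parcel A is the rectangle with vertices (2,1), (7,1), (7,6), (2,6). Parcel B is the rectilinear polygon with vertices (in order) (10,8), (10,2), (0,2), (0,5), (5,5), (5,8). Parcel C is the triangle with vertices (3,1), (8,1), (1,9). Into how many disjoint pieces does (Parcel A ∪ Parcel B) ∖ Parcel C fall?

(Parcel A ∪ Parcel B) ∖ Parcel C splits into 2 disjoint pieces (area 8, area 28.5).

2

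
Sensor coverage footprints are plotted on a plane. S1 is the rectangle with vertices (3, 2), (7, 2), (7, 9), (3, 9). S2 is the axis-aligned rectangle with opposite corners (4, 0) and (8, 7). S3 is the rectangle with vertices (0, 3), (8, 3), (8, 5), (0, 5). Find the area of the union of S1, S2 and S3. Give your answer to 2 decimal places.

47.00

By inclusion–exclusion:
Individual areas: |S1| = 28, |S2| = 28, |S3| = 16.
|S1∩S2|: x∈[4,7], y∈[2,7] → 3·5 = 15.
|S1∩S3|: x∈[3,7], y∈[3,5] → 4·2 = 8.
|S2∩S3|: x∈[4,8], y∈[3,5] → 4·2 = 8.
|S1∩S2∩S3| = 6.
|S1 ∪ S2 ∪ S3| = 72 − 31 + 6 = 47.00.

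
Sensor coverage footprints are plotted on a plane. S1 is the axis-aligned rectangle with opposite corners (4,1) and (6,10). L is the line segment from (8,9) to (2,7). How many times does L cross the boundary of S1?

2

The segment meets the boundary at (4,7.667), (6,8.333).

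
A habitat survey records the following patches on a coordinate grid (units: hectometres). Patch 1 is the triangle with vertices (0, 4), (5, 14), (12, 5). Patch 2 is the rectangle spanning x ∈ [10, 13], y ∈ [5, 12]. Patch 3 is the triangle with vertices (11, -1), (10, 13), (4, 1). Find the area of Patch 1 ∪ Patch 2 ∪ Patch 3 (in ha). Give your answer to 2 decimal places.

By inclusion–exclusion:
Individual areas: |Patch 1| = 57.5, |Patch 2| = 21, |Patch 3| = 48.
|Patch 1∩Patch 2| = 2.5714.
|Patch 1∩Patch 3| = 14.123.
|Patch 2∩Patch 3| = 2.25.
|Patch 1∩Patch 2∩Patch 3| = 1.1268.
|Patch 1 ∪ Patch 2 ∪ Patch 3| = 126.5 − 18.9444 + 1.1268 = 108.68.

108.68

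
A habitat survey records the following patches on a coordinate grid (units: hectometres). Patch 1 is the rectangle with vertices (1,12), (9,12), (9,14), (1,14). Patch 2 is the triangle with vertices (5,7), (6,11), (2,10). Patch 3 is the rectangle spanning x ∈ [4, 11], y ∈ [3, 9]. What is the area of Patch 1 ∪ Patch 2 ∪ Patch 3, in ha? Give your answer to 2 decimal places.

By inclusion–exclusion:
Individual areas: |Patch 1| = 16, |Patch 2| = 7.5, |Patch 3| = 42.
|Patch 1∩Patch 2| = 0.
|Patch 1∩Patch 3| = 0 (no overlap).
|Patch 2∩Patch 3| = 2.
|Patch 1∩Patch 2∩Patch 3| = 0.
|Patch 1 ∪ Patch 2 ∪ Patch 3| = 65.5 − 2 + 0 = 63.50.

63.50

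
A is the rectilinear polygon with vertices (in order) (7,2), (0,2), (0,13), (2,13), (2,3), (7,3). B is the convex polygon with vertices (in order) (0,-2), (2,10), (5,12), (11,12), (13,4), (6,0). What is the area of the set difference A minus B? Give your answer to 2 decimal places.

|A| = 27, |A∩B| = 10.3333.
|A ∖ B| = |A| − |A∩B| = 27 − 10.3333 = 16.67.

16.67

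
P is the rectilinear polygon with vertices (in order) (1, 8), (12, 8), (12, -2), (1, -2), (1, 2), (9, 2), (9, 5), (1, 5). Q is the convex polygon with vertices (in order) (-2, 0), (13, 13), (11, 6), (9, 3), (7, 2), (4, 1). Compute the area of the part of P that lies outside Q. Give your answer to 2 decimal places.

|P| = 86, |P∩Q| = 23.3214.
|P ∖ Q| = |P| − |P∩Q| = 86 − 23.3214 = 62.68.

62.68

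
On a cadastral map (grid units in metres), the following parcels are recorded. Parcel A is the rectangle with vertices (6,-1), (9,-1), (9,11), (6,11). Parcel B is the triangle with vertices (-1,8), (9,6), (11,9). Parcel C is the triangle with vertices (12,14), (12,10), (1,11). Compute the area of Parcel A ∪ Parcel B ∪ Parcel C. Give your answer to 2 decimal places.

66.00

By inclusion–exclusion:
Individual areas: |Parcel A| = 36, |Parcel B| = 17, |Parcel C| = 22.
|Parcel A∩Parcel B| = 7.225.
|Parcel A∩Parcel C| = 1.7727.
|Parcel B∩Parcel C| = 0.
|Parcel A∩Parcel B∩Parcel C| = 0.
|Parcel A ∪ Parcel B ∪ Parcel C| = 75 − 8.9977 + 0 = 66.00.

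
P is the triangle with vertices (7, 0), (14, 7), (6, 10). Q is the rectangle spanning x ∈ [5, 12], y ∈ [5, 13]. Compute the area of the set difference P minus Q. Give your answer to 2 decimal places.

|P| = 38.5, |P∩Q| = 22.
|P ∖ Q| = |P| − |P∩Q| = 38.5 − 22 = 16.50.

16.50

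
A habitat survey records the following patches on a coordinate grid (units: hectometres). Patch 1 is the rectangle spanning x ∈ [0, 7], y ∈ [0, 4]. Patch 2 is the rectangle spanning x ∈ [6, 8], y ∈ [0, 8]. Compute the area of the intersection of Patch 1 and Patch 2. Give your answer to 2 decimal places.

4.00

|Patch 1∩Patch 2|: x∈[6,7], y∈[0,4] → 1·4 = 4.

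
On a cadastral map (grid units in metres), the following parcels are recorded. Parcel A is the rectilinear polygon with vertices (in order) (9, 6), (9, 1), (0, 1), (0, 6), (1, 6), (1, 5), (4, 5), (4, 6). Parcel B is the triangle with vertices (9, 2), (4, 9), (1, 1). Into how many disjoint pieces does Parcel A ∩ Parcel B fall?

1

Parcel A ∩ Parcel B is a single connected region.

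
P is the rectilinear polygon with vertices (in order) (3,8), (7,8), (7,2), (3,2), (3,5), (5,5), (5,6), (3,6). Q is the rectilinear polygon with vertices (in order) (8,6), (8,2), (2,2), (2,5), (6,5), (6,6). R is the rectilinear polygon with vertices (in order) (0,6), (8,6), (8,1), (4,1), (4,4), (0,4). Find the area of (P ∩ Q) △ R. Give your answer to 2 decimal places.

19.00

|P ∩ Q| = 13.
|(P ∩ Q) ∩ R| = 11.
|(P ∩ Q) △ R| = 13 + 28 − 22 = 19.00.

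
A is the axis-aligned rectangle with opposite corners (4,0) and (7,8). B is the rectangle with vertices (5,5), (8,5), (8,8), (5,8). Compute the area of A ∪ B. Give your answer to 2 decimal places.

27.00

By inclusion–exclusion:
Individual areas: |A| = 24, |B| = 9.
|A∩B|: x∈[5,7], y∈[5,8] → 2·3 = 6.
|A ∪ B| = 33 − 6 = 27.00.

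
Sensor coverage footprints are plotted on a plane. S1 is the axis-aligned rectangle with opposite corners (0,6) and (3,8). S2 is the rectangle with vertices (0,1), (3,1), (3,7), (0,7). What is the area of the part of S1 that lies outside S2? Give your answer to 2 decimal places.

|S1∩S2|: x∈[0,3], y∈[6,7] → 3·1 = 3.
|S1| = 6.
|S1 ∖ S2| = |S1| − |S1∩S2| = 6 − 3 = 3.00.

3.00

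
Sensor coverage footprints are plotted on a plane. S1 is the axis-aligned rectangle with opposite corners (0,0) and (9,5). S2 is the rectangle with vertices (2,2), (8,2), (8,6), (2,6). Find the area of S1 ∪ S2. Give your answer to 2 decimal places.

By inclusion–exclusion:
Individual areas: |S1| = 45, |S2| = 24.
|S1∩S2|: x∈[2,8], y∈[2,5] → 6·3 = 18.
|S1 ∪ S2| = 69 − 18 = 51.00.

51.00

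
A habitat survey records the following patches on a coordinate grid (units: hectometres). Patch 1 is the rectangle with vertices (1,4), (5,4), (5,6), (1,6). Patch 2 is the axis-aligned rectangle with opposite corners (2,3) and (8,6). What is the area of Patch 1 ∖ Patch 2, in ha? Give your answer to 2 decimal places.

2.00

|Patch 1∩Patch 2|: x∈[2,5], y∈[4,6] → 3·2 = 6.
|Patch 1| = 8.
|Patch 1 ∖ Patch 2| = |Patch 1| − |Patch 1∩Patch 2| = 8 − 6 = 2.00.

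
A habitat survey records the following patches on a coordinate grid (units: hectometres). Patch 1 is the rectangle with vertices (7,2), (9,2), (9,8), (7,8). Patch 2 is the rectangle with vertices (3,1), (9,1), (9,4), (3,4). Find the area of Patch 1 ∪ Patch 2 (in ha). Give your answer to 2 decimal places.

26.00

By inclusion–exclusion:
Individual areas: |Patch 1| = 12, |Patch 2| = 18.
|Patch 1∩Patch 2|: x∈[7,9], y∈[2,4] → 2·2 = 4.
|Patch 1 ∪ Patch 2| = 30 − 4 = 26.00.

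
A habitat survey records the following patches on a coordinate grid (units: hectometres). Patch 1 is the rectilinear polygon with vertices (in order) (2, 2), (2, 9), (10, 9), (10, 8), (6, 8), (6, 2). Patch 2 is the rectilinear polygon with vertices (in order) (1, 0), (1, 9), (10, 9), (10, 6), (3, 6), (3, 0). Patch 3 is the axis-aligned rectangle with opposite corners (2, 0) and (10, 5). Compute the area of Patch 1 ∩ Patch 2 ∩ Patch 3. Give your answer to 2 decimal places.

The intersection is the polygon with vertices (3,2), (2,2), (2,5), (3,5).
By the shoelace formula its area is 3.00.

3.00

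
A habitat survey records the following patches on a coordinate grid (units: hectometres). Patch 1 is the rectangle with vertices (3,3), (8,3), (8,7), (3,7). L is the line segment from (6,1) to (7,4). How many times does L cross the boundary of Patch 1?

1

The segment meets the boundary at (6.667,3).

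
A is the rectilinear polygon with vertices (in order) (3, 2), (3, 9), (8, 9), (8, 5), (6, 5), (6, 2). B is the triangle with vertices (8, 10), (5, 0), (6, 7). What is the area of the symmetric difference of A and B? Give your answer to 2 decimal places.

|A| = 29, |B| = 5.5, |A∩B| = 4.5857.
|A △ B| = |A| + |B| − 2·|A∩B| = 29 + 5.5 − 9.1714 = 25.33.

25.33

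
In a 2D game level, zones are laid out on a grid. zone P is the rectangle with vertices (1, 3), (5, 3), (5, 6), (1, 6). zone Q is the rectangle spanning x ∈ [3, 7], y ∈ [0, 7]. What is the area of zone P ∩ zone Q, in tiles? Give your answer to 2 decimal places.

6.00

|zone P∩zone Q|: x∈[3,5], y∈[3,6] → 2·3 = 6.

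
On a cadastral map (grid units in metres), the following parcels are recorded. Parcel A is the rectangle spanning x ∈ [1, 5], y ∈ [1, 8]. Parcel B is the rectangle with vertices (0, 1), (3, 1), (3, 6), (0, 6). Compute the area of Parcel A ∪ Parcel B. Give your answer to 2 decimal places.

By inclusion–exclusion:
Individual areas: |Parcel A| = 28, |Parcel B| = 15.
|Parcel A∩Parcel B|: x∈[1,3], y∈[1,6] → 2·5 = 10.
|Parcel A ∪ Parcel B| = 43 − 10 = 33.00.

33.00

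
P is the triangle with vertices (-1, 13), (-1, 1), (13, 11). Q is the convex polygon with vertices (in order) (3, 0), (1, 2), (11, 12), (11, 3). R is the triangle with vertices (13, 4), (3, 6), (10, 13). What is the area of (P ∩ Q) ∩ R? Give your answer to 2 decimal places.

The region (P ∩ Q) ∩ R is the polygon with vertices (10.375,11.375), (10.55,11.35), (11,10), (11,9.571), (5.344,5.531), (4.667,5.667).
By the shoelace formula its area is 8.93.

8.93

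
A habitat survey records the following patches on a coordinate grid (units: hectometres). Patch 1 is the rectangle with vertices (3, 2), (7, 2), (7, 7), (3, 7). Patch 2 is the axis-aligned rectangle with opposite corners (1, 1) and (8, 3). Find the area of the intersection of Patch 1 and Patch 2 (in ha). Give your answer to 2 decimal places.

|Patch 1∩Patch 2|: x∈[3,7], y∈[2,3] → 4·1 = 4.

4.00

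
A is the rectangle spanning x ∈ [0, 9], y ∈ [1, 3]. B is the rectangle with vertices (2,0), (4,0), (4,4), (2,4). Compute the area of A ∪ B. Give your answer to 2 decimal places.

22.00

By inclusion–exclusion:
Individual areas: |A| = 18, |B| = 8.
|A∩B|: x∈[2,4], y∈[1,3] → 2·2 = 4.
|A ∪ B| = 26 − 4 = 22.00.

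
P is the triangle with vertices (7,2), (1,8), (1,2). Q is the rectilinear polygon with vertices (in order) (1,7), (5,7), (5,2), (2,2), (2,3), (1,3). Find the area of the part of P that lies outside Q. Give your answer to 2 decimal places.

|P| = 18, |P∩Q| = 14.5.
|P ∖ Q| = |P| − |P∩Q| = 18 − 14.5 = 3.50.

3.50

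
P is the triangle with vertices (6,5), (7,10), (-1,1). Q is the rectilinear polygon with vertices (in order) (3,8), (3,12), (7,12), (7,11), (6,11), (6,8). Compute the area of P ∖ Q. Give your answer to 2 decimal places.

15.16

|P| = 15.5, |P∩Q| = 0.3403.
|P ∖ Q| = |P| − |P∩Q| = 15.5 − 0.3403 = 15.16.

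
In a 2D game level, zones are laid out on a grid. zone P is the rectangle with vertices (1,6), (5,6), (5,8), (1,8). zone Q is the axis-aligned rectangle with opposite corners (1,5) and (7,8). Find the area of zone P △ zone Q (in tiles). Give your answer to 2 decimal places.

10.00

|zone P∩zone Q|: x∈[1,5], y∈[6,8] → 4·2 = 8.
|zone P △ zone Q| = |zone P| + |zone Q| − 2·|zone P∩zone Q| = 8 + 18 − 16 = 10.00.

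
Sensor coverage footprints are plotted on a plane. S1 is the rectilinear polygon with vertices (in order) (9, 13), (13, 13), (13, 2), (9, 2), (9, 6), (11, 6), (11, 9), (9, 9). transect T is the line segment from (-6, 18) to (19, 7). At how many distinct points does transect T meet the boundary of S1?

2

The segment meets the boundary at (13,9.64), (9,11.4).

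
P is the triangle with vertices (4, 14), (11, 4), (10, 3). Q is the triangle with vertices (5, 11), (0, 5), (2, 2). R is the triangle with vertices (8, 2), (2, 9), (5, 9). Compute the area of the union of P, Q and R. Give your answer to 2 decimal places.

By inclusion–exclusion:
Individual areas: |P| = 8.5, |Q| = 13.5, |R| = 10.5.
|P∩Q| = 0.
|P∩R| = 0.
|Q∩R| = 1.7608.
|P∩Q∩R| = 0.
|P ∪ Q ∪ R| = 32.5 − 1.7608 + 0 = 30.74.

30.74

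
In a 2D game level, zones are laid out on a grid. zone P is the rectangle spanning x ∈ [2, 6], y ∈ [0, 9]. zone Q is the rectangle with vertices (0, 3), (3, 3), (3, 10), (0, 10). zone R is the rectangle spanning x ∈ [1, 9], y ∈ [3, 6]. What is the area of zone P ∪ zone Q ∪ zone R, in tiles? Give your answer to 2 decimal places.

60.00

By inclusion–exclusion:
Individual areas: |zone P| = 36, |zone Q| = 21, |zone R| = 24.
|zone P∩zone Q|: x∈[2,3], y∈[3,9] → 1·6 = 6.
|zone P∩zone R|: x∈[2,6], y∈[3,6] → 4·3 = 12.
|zone Q∩zone R|: x∈[1,3], y∈[3,6] → 2·3 = 6.
|zone P∩zone Q∩zone R| = 3.
|zone P ∪ zone Q ∪ zone R| = 81 − 24 + 3 = 60.00.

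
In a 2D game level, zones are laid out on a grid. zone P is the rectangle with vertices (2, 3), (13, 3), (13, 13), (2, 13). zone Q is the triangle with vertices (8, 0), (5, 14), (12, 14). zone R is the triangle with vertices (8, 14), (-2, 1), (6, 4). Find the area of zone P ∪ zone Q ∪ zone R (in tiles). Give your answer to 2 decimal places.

By inclusion–exclusion:
Individual areas: |zone P| = 110, |zone Q| = 49, |zone R| = 37.
|zone P∩zone Q| = 40.
|zone P∩zone R| = 28.9821.
|zone Q∩zone R| = 6.2866.
|zone P∩zone Q∩zone R| = 6.002.
|zone P ∪ zone Q ∪ zone R| = 196 − 75.2687 + 6.002 = 126.73.

126.73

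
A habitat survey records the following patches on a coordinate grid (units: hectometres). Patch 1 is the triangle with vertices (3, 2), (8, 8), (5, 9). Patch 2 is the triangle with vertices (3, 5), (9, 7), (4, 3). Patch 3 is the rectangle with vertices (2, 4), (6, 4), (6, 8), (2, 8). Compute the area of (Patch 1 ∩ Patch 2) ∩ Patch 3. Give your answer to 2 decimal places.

2.58

The region (Patch 1 ∩ Patch 2) ∩ Patch 3 is the polygon with vertices (3.947,5.316), (6,6), (6,5.6), (4.667,4), (3.571,4).
By the shoelace formula its area is 2.58.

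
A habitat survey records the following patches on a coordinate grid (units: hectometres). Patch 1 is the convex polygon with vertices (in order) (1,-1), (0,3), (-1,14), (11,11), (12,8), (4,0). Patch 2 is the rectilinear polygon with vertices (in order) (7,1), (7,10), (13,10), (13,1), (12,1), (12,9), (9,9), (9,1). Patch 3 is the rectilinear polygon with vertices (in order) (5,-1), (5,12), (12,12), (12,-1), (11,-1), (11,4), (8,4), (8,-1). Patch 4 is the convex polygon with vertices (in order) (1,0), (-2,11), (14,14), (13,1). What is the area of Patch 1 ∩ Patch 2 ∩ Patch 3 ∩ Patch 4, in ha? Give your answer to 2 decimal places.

14.50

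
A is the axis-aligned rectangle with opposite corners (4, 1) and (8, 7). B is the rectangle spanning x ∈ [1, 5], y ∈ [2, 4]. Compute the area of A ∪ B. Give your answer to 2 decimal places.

By inclusion–exclusion:
Individual areas: |A| = 24, |B| = 8.
|A∩B|: x∈[4,5], y∈[2,4] → 1·2 = 2.
|A ∪ B| = 32 − 2 = 30.00.

30.00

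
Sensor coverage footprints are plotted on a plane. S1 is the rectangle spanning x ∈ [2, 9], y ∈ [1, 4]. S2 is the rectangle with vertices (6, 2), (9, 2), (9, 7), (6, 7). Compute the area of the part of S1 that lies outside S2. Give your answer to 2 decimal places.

|S1∩S2|: x∈[6,9], y∈[2,4] → 3·2 = 6.
|S1| = 21.
|S1 ∖ S2| = |S1| − |S1∩S2| = 21 − 6 = 15.00.

15.00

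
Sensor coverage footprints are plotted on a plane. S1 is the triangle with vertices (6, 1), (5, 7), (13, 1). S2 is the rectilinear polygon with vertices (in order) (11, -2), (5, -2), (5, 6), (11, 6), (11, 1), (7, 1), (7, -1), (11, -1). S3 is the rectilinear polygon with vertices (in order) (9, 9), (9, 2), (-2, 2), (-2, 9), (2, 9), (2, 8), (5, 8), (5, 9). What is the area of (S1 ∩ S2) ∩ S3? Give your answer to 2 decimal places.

The region (S1 ∩ S2) ∩ S3 is the polygon with vertices (6.333,6), (9,4), (9,2), (5.833,2), (5.167,6).
By the shoelace formula its area is 11.33.

11.33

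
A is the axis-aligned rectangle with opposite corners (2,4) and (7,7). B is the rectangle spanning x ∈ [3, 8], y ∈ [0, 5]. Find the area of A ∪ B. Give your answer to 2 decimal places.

36.00

By inclusion–exclusion:
Individual areas: |A| = 15, |B| = 25.
|A∩B|: x∈[3,7], y∈[4,5] → 4·1 = 4.
|A ∪ B| = 40 − 4 = 36.00.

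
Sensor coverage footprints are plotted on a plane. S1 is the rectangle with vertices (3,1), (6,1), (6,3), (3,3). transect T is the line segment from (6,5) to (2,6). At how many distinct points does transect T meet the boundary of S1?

The segment lies entirely outside S1 and never meets its boundary.

0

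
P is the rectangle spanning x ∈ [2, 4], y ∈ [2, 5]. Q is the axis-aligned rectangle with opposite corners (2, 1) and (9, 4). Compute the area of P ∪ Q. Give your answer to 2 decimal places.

By inclusion–exclusion:
Individual areas: |P| = 6, |Q| = 21.
|P∩Q|: x∈[2,4], y∈[2,4] → 2·2 = 4.
|P ∪ Q| = 27 − 4 = 23.00.

23.00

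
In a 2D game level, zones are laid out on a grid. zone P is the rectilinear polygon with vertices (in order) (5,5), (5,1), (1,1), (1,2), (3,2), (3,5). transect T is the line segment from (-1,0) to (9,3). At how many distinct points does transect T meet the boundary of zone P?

The segment meets the boundary at (5,1.8), (2.333,1).

2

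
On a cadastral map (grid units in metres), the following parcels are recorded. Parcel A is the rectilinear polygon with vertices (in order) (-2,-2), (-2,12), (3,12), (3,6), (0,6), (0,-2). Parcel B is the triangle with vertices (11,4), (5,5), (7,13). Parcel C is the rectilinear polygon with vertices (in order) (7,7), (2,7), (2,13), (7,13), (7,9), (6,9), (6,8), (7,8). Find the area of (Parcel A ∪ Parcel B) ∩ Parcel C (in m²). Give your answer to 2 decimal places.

8.50

|Parcel A ∪ Parcel B| = 71.
|(Parcel A ∪ Parcel B) ∩ Parcel C| = 8.50.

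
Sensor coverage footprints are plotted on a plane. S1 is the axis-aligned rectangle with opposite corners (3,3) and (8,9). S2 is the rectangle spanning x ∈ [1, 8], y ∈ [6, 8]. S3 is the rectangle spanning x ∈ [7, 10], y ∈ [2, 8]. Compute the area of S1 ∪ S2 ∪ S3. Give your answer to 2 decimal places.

47.00

By inclusion–exclusion:
Individual areas: |S1| = 30, |S2| = 14, |S3| = 18.
|S1∩S2|: x∈[3,8], y∈[6,8] → 5·2 = 10.
|S1∩S3|: x∈[7,8], y∈[3,8] → 1·5 = 5.
|S2∩S3|: x∈[7,8], y∈[6,8] → 1·2 = 2.
|S1∩S2∩S3| = 2.
|S1 ∪ S2 ∪ S3| = 62 − 17 + 2 = 47.00.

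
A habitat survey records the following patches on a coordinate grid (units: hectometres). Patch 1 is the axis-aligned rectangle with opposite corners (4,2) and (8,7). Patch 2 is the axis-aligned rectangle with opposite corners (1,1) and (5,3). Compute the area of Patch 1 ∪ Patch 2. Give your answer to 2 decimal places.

By inclusion–exclusion:
Individual areas: |Patch 1| = 20, |Patch 2| = 8.
|Patch 1∩Patch 2|: x∈[4,5], y∈[2,3] → 1·1 = 1.
|Patch 1 ∪ Patch 2| = 28 − 1 = 27.00.

27.00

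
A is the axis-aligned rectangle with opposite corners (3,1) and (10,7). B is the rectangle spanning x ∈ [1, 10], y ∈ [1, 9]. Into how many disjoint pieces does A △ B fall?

A △ B is a single connected region.

1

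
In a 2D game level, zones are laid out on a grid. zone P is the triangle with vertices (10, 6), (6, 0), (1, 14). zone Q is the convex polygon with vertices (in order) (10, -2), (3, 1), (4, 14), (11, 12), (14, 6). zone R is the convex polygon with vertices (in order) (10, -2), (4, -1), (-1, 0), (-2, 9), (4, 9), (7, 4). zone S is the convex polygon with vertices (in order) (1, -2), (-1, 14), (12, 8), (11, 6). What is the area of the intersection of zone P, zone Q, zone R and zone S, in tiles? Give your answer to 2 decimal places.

12.47

The intersection is the polygon with vertices (3.615,9), (4,9), (7,4), (7.429,3.143), (5.444,1.556), (3.468,7.089).
By the shoelace formula its area is 12.47.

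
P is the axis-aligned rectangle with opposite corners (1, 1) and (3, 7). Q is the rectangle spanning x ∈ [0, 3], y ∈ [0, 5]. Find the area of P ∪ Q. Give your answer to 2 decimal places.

By inclusion–exclusion:
Individual areas: |P| = 12, |Q| = 15.
|P∩Q|: x∈[1,3], y∈[1,5] → 2·4 = 8.
|P ∪ Q| = 27 − 8 = 19.00.

19.00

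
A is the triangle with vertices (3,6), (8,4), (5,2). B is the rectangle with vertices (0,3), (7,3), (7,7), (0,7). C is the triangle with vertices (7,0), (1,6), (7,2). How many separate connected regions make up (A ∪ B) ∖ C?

(A ∪ B) ∖ C is a single connected region.

1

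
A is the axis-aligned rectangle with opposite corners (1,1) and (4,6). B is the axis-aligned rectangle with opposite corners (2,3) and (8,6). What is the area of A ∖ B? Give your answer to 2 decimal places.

9.00

|A∩B|: x∈[2,4], y∈[3,6] → 2·3 = 6.
|A| = 15.
|A ∖ B| = |A| − |A∩B| = 15 − 6 = 9.00.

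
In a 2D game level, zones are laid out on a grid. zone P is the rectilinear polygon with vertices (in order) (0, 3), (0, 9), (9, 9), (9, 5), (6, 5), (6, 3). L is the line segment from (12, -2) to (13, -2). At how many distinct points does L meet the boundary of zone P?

0

The segment lies entirely outside zone P and never meets its boundary.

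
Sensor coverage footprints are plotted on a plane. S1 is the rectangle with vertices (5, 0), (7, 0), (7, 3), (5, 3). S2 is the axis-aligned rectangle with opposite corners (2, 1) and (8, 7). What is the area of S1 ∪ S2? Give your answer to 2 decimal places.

38.00

By inclusion–exclusion:
Individual areas: |S1| = 6, |S2| = 36.
|S1∩S2|: x∈[5,7], y∈[1,3] → 2·2 = 4.
|S1 ∪ S2| = 42 − 4 = 38.00.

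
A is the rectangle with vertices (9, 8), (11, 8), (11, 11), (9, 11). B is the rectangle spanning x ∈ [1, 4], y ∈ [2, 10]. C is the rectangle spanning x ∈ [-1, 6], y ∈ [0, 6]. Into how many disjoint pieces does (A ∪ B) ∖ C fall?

(A ∪ B) ∖ C splits into 2 disjoint pieces (area 6, area 12).

2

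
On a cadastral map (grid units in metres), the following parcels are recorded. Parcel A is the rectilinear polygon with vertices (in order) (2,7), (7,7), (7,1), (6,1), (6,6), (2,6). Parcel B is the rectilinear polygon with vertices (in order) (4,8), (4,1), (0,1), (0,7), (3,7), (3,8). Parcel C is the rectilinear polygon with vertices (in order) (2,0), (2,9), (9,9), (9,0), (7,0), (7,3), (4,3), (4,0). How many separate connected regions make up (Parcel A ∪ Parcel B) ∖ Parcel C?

(Parcel A ∪ Parcel B) ∖ Parcel C splits into 2 disjoint pieces (area 2, area 12).

2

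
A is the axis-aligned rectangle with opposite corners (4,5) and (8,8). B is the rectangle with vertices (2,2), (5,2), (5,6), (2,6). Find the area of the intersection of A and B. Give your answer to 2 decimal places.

1.00

|A∩B|: x∈[4,5], y∈[5,6] → 1·1 = 1.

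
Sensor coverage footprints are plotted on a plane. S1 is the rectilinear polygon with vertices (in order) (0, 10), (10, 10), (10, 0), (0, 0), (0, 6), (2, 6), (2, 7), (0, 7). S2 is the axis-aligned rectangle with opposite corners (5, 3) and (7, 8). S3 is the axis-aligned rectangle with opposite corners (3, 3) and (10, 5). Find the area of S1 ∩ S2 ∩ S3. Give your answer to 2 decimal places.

4.00

The intersection is the polygon with vertices (5,5), (7,5), (7,3), (5,3).
By the shoelace formula its area is 4.00.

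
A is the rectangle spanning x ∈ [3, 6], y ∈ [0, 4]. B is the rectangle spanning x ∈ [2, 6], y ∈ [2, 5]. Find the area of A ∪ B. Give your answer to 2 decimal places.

By inclusion–exclusion:
Individual areas: |A| = 12, |B| = 12.
|A∩B|: x∈[3,6], y∈[2,4] → 3·2 = 6.
|A ∪ B| = 24 − 6 = 18.00.

18.00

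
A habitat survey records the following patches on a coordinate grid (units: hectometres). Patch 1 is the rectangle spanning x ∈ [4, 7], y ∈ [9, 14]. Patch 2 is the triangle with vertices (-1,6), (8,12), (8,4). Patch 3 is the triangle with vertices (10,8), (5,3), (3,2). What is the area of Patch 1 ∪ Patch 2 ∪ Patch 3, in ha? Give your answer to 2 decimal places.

By inclusion–exclusion:
Individual areas: |Patch 1| = 15, |Patch 2| = 36, |Patch 3| = 2.5.
|Patch 1∩Patch 2| = 4.
|Patch 1∩Patch 3| = 0.
|Patch 2∩Patch 3| = 0.7838.
|Patch 1∩Patch 2∩Patch 3| = 0.
|Patch 1 ∪ Patch 2 ∪ Patch 3| = 53.5 − 4.7838 + 0 = 48.72.

48.72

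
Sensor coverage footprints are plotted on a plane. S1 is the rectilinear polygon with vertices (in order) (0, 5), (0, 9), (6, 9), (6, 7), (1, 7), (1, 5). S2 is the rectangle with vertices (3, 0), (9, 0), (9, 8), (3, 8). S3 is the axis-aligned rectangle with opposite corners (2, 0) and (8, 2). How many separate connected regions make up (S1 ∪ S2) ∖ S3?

(S1 ∪ S2) ∖ S3 is a single connected region.

1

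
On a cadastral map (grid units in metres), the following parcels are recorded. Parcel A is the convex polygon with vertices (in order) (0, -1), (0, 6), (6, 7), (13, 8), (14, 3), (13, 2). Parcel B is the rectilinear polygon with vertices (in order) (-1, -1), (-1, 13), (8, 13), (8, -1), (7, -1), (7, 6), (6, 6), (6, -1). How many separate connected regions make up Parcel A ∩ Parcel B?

1

Parcel A ∩ Parcel B is a single connected region.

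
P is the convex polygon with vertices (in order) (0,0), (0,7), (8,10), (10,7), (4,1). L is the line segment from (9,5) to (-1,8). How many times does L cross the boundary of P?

The segment meets the boundary at (1.037,7.389), (8.231,5.231).

2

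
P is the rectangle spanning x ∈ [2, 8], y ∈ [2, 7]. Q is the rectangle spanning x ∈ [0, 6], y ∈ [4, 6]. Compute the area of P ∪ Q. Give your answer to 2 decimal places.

34.00

By inclusion–exclusion:
Individual areas: |P| = 30, |Q| = 12.
|P∩Q|: x∈[2,6], y∈[4,6] → 4·2 = 8.
|P ∪ Q| = 42 − 8 = 34.00.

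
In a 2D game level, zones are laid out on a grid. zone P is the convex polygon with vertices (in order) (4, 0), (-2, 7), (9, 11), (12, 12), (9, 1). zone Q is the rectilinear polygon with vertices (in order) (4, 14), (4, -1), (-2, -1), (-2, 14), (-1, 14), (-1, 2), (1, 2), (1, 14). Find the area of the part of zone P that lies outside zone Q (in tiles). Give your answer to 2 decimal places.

69.08

|zone P| = 90.5, |zone P∩zone Q| = 21.4242.
|zone P ∖ zone Q| = |zone P| − |zone P∩zone Q| = 90.5 − 21.4242 = 69.08.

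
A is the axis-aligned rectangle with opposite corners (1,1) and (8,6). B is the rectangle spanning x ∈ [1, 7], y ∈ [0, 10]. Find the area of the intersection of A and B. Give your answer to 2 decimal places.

30.00

|A∩B|: x∈[1,7], y∈[1,6] → 6·5 = 30.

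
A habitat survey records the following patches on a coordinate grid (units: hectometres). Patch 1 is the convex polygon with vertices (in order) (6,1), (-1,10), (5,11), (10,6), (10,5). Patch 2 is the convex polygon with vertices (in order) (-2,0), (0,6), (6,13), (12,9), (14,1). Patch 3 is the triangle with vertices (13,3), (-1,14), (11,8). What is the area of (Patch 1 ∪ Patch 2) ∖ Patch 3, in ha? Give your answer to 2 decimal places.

118.37

|Patch 1 ∪ Patch 2| = 138.9047.
|(Patch 1 ∪ Patch 2) ∩ Patch 3| = 20.5389.
|(Patch 1 ∪ Patch 2) ∖ Patch 3| = 138.9047 − 20.5389 = 118.37.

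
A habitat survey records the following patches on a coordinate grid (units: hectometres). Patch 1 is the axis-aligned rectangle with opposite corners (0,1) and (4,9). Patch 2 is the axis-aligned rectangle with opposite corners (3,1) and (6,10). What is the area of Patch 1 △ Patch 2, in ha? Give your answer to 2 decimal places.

|Patch 1∩Patch 2|: x∈[3,4], y∈[1,9] → 1·8 = 8.
|Patch 1 △ Patch 2| = |Patch 1| + |Patch 2| − 2·|Patch 1∩Patch 2| = 32 + 27 − 16 = 43.00.

43.00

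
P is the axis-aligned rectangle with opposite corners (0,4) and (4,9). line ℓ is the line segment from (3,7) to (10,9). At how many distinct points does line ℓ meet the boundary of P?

The segment meets the boundary at (4,7.286).

1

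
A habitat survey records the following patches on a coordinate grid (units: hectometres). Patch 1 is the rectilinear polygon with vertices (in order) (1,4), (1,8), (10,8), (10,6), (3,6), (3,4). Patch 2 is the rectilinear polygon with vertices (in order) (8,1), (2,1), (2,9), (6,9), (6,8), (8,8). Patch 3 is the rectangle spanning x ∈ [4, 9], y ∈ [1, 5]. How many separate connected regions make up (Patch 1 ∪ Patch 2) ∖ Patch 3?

(Patch 1 ∪ Patch 2) ∖ Patch 3 is a single connected region.

1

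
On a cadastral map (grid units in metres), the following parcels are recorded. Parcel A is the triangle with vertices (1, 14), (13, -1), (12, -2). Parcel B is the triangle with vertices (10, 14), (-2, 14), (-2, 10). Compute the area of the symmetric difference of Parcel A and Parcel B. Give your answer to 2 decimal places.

|Parcel A| = 13.5, |Parcel B| = 24, |Parcel A∩Parcel B| = 0.3252.
|Parcel A △ Parcel B| = |Parcel A| + |Parcel B| − 2·|Parcel A∩Parcel B| = 13.5 + 24 − 0.6503 = 36.85.

36.85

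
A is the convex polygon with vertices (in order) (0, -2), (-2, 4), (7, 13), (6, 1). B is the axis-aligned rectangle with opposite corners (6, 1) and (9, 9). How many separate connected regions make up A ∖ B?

1

A ∖ B is a single connected region.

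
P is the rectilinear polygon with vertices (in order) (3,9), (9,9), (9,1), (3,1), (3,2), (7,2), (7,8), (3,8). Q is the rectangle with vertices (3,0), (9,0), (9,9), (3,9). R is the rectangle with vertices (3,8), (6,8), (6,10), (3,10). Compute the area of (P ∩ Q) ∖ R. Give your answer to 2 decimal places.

21.00

|P ∩ Q| = 24.
|(P ∩ Q) ∩ R| = 3.
|(P ∩ Q) ∖ R| = 24 − 3 = 21.00.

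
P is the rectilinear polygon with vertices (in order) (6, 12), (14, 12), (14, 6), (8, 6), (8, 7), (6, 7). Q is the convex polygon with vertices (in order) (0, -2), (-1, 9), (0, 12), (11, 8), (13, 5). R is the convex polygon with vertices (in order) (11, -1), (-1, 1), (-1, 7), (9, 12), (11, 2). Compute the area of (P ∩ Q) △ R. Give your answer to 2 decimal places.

|P ∩ Q| = 13.8788.
|(P ∩ Q) ∩ R| = 10.2631.
|(P ∩ Q) △ R| = 13.8788 + 109 − 20.5262 = 102.35.

102.35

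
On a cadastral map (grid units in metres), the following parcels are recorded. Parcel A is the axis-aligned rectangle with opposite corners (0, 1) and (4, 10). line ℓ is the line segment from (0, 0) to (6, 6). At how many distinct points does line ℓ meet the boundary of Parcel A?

The segment meets the boundary at (4,4), (1,1).

2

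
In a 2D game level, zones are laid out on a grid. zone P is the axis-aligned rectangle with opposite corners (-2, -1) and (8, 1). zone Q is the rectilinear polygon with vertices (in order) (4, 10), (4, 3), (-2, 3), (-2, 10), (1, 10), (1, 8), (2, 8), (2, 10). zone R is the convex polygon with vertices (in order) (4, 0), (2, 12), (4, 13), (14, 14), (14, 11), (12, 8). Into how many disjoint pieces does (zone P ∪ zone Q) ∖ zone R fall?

2

(zone P ∪ zone Q) ∖ zone R splits into 2 disjoint pieces (area 19.4167, area 32.4167).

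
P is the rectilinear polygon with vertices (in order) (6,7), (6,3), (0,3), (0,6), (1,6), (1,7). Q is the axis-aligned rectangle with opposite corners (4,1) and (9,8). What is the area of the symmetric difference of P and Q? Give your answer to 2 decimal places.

|P| = 23, |Q| = 35, |P∩Q| = 8.
|P △ Q| = |P| + |Q| − 2·|P∩Q| = 23 + 35 − 16 = 42.00.

42.00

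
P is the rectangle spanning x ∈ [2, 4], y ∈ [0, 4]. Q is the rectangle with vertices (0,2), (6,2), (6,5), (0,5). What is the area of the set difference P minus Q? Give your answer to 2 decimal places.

4.00

|P∩Q|: x∈[2,4], y∈[2,4] → 2·2 = 4.
|P| = 8.
|P ∖ Q| = |P| − |P∩Q| = 8 − 4 = 4.00.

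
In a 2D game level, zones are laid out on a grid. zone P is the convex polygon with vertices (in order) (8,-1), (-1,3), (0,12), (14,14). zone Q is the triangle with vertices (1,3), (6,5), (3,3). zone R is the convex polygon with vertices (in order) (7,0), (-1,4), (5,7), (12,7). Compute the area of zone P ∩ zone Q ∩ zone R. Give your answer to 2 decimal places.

2.00

The intersection is the polygon with vertices (3,3), (1,3), (6,5).
By the shoelace formula its area is 2.00.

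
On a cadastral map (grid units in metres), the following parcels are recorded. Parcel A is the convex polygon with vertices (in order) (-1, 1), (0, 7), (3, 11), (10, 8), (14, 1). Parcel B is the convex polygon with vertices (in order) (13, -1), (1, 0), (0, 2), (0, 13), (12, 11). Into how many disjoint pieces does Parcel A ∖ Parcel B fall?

Parcel A ∖ Parcel B splits into 2 disjoint pieces (area 3.25, area 1.3943).

2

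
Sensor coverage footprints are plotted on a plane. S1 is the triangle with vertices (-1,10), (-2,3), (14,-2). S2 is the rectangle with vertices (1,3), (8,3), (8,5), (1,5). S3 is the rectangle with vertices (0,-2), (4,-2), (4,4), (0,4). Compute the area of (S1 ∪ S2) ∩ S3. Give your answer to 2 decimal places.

9.00

The region (S1 ∪ S2) ∩ S3 is the polygon with vertices (0,2.375), (0,4), (4,4), (4,1.125).
By the shoelace formula its area is 9.00.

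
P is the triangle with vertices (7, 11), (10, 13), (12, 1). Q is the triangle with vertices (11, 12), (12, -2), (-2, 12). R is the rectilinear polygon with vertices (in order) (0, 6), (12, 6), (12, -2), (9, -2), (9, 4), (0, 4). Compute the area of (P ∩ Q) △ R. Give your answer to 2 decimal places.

|P ∩ Q| = 18.9792.
|(P ∩ Q) ∩ R| = 3.9792.
|(P ∩ Q) △ R| = 18.9792 + 42 − 7.9583 = 53.02.

53.02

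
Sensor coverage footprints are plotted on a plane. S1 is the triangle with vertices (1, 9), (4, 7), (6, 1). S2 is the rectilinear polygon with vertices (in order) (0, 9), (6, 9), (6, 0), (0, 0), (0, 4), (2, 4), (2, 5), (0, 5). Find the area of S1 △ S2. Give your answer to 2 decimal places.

45.00

|S1| = 7, |S2| = 52, |S1∩S2| = 7.
|S1 △ S2| = |S1| + |S2| − 2·|S1∩S2| = 7 + 52 − 14 = 45.00.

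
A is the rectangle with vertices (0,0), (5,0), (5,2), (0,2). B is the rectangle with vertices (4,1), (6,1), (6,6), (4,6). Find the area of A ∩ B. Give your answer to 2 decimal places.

1.00

|A∩B|: x∈[4,5], y∈[1,2] → 1·1 = 1.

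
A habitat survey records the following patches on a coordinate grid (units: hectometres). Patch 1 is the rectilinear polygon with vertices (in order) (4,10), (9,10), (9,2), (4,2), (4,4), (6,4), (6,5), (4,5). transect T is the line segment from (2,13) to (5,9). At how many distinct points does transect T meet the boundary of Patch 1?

The segment meets the boundary at (4.25,10).

1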